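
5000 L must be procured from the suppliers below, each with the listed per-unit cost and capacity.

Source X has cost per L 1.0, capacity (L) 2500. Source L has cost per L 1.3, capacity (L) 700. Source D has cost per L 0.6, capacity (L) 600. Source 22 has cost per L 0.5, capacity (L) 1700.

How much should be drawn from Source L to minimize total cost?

200

Fill from the cheapest supplier first.
Source 22 at 0.5: take all 1700 L — 3300 still needed.
Source D (0.6): use full 600 — 2700 L to go.
Source X at 1.0: take all 2500 L — 200 still needed.
Take 200 from Source L at 1.3 to finish.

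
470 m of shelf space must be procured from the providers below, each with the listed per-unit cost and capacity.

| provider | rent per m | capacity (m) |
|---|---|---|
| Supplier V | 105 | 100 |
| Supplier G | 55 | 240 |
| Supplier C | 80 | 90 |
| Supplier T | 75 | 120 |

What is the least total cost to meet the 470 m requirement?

31500

Cheapest first:
Supplier G at 55: take all 240 m ; 230 still needed.
Supplier T (75): use full 120 ; 110 m to go.
Supplier C (80): use full 90 ; 20 m to go.
Take 20 from Supplier V at 105 to finish.
Cost = 240×55 + 120×75 + 90×80 + 20×105 = 31500.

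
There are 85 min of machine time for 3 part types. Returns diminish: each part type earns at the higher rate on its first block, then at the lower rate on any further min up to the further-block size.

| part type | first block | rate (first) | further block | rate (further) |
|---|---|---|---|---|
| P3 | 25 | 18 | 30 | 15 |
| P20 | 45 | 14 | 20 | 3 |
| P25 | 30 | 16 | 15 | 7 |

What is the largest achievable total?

1380

Treat each block as its own option and order by rate: P3/T1 18 > P25/T1 16 > P3/T2 15 > P20/T1 14 > P25/T2 7 > P20/T2 3.
P3/T1 (18): +25 ; 60 left.
P25 T1 at 16: fill all 30 ; 30 left.
P3/T2 (15): +30 ; 0 left.
Total = 18×25 + 16×30 + 15×30 = 1380.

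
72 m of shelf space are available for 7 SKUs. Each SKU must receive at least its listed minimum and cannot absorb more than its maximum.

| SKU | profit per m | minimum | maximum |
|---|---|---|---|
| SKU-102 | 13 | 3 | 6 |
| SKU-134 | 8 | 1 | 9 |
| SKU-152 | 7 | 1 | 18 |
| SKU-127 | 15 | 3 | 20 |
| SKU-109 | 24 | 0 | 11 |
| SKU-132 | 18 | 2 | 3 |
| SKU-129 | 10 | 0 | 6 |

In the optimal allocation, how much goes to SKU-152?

Meeting every minimum uses 3+1+1+3+0+2+0 = 10 m, leaving 62.
Order the SKUs by profit per m: SKU-109 24 > SKU-132 18 > SKU-127 15 > SKU-102 13 > SKU-129 10 > SKU-134 8 > SKU-152 7.
SKU-109 takes 11 more to reach its cap of 11 — 51 left.
SKU-132 takes 1 more to reach its cap of 3 — 50 left.
SKU-127: +17 to 20 (cap) — 33 left.
Give SKU-102 3 more to hit its cap of 6 — 30 left.
SKU-129 takes 6 more to reach its cap of 6 — 24 left.
SKU-134: +8 to 9 (cap) — 16 left.
SKU-152: +16 (room for 17) → 17. Pool exhausted.

17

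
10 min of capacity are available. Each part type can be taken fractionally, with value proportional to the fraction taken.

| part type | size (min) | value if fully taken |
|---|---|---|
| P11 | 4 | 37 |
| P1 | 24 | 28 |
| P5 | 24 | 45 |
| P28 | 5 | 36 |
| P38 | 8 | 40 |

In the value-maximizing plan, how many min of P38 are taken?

1

Sort by value density: P11 37/4≈9.25, P28 36/5≈7.2, P38 40/8≈5, P5 45/24≈1.88, P1 28/24≈1.17.
P11: take in full, 4 min for value 37 — 6 left.
P28: take in full, 5 min for value 36 — 1 left.
Only 1 min remain; take 1/8 of P38 for value 40×1/8 = 5.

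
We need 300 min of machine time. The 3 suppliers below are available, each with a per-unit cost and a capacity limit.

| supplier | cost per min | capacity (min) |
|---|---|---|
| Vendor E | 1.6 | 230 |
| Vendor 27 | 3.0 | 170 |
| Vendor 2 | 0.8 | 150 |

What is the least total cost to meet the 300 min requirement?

Cheapest first:
Take 150 from Vendor 2 at 0.8 — need 150 more.
Vendor E (1.6): take the remaining 150 — done.
Vendor 27: unused.
Cost = 150×0.8 + 150×1.6 = 360.

360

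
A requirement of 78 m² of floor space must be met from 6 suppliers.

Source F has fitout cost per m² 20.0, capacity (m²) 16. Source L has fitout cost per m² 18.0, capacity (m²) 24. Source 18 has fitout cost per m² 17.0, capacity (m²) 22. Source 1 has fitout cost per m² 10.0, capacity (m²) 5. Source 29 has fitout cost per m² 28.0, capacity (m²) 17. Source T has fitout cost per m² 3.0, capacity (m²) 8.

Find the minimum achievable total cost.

Cheapest first:
Take 8 from Source T at 3.0 — need 70 more.
Source 1 at 10.0: take all 5 m² — 65 still needed.
Take 22 from Source 18 at 17.0 — need 43 more.
Source L (18.0): use full 24 — 19 m² to go.
Take 16 from Source F at 20.0 — need 3 more.
Take 3 from Source 29 at 28.0 to finish.
Cost = 8×3.0 + 5×10.0 + 22×17.0 + 24×18.0 + 16×20.0 + 3×28.0 = 1284.

1284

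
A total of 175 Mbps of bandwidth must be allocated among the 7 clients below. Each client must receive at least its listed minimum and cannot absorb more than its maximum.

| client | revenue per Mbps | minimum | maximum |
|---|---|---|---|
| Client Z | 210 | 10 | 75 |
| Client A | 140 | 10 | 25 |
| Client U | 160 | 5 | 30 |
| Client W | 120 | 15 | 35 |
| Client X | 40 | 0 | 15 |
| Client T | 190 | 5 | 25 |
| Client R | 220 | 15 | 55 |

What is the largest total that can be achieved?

34700

Meeting every minimum uses 10+10+5+15+0+5+15 = 60 Mbps, leaving 115.
Highest revenue per Mbps first: Client R 220 > Client Z 210 > Client T 190 > Client U 160 > Client A 140 > Client W 120 > Client X 40.
Client R: +40 to 55 (cap) → 75 left.
Client Z takes 65 more to reach its cap of 75 → 10 left.
Client T: +10 (room for 20) → 15. Pool exhausted.
Total = 210×75 + 140×10 + 160×5 + 120×15 + 190×15 + 220×55 = 34700.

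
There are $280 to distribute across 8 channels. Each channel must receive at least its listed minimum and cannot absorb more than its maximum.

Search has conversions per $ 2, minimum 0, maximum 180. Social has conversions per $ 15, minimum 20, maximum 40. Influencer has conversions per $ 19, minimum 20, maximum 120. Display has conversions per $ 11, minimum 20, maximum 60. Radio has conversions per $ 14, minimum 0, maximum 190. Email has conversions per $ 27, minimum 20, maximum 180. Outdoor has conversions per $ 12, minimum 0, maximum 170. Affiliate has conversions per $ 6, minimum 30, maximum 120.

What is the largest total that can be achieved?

Meeting every minimum uses 0+20+20+20+0+20+0+30 = 110 $, leaving 170.
Rank by conversions per $: Email 27 > Influencer 19 > Social 15 > Radio 14 > Outdoor 12 > Display 11 > Affiliate 6 > Search 2.
Give Email 160 more to hit its cap of 180 ; 10 left.
Influencer has room for 100 more but only 10 remain, so it gets 30.
Total = 15×20 + 19×30 + 11×20 + 27×180 + 6×30 = 6130.

6130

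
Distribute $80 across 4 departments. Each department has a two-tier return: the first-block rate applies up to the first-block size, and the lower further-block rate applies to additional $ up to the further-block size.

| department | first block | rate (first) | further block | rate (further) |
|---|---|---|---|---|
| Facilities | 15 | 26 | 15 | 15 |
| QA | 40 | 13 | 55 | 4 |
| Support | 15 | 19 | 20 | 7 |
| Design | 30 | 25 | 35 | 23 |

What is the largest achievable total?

Treat each block as its own option and order by rate: Facilities/T1 26 > Design/T1 25 > Design/T2 23 > Support/T1 19 > Facilities/T2 15 > QA/T1 13 > Support/T2 7 > QA/T2 4.
Facilities/T1 (26): +15 ; 65 left.
Fill Design T1 block (30 at 25) ; 35 left.
Design T2 at 23: fill all 35 ; 0 left.
Total = 26×15 + 25×30 + 23×35 = 1945.

1945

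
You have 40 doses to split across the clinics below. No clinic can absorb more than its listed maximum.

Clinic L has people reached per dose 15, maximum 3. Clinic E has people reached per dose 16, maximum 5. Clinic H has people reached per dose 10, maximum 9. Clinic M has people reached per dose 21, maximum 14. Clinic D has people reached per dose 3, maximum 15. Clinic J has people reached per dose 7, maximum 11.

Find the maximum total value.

Order the clinics by people reached per dose: Clinic M 21 > Clinic E 16 > Clinic L 15 > Clinic H 10 > Clinic J 7 > Clinic D 3.
Clinic M: +14 to 14 (cap) — 26 left.
Give Clinic E 5 to hit its cap of 5 — 21 left.
Give Clinic L 3 to hit its cap of 3 — 18 left.
Clinic H: +9 to 9 (cap) — 9 left.
Only 9 left; Clinic J takes them to reach 9.
Total = 15×3 + 16×5 + 10×9 + 21×14 + 7×9 = 572.

572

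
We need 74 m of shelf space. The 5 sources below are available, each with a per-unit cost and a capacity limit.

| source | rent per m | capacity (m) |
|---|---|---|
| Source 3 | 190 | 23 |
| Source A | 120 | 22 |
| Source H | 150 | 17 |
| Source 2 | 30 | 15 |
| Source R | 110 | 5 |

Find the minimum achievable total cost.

9040

Fill from the cheapest source first.
Source 2 at 30: take all 15 m — 59 still needed.
Take 5 from Source R at 110 — need 54 more.
Source A (120): use full 22 — 32 m to go.
Source H (150): use full 17 — 15 m to go.
Take 15 from Source 3 at 190 to finish.
Cost = 15×30 + 5×110 + 22×120 + 17×150 + 15×190 = 9040.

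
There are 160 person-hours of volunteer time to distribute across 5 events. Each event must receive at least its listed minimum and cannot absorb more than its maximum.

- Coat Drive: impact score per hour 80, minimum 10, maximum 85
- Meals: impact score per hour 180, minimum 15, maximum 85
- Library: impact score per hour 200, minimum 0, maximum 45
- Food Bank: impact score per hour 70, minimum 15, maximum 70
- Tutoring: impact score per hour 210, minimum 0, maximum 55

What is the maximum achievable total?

Meeting every minimum uses 10+15+0+15+0 = 40 person-hours, leaving 120.
Rank by impact score per hour: Tutoring 210 > Library 200 > Meals 180 > Coat Drive 80 > Food Bank 70.
Tutoring takes 55 more to reach its cap of 55 ; 65 left.
Library: +45 to 45 (cap) ; 20 left.
Meals has room for 70 more but only 20 remain, so it gets 35.
Total = 80×10 + 180×35 + 200×45 + 70×15 + 210×55 = 28700.

28700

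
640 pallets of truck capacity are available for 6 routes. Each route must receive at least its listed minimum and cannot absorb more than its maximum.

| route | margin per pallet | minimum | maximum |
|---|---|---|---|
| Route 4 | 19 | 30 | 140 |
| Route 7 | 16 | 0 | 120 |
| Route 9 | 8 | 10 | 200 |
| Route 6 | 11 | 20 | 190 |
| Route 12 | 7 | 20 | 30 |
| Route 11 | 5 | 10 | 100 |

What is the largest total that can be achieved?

Meeting every minimum uses 30+0+10+20+20+10 = 90 pallets, leaving 550.
Order the routes by margin per pallet: Route 4 19 > Route 7 16 > Route 6 11 > Route 9 8 > Route 12 7 > Route 11 5.
Route 4: +110 to 140 (cap) — 440 left.
Route 7: +120 to 120 (cap) — 320 left.
Give Route 6 170 more to hit its cap of 190 — 150 left.
Route 9 has room for 190 more but only 150 remain, so it gets 160.
Total = 19×140 + 16×120 + 8×160 + 11×190 + 7×20 + 5×10 = 8140.

8140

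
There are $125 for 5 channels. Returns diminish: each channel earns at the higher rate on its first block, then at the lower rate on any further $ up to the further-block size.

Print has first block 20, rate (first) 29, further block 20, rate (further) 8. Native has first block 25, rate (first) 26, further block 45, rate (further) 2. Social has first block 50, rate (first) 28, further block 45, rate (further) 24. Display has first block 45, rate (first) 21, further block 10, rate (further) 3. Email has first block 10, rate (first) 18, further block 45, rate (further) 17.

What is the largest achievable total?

3350

Treat each block as its own option and order by rate: Print/first 29 > Social/first 28 > Native/first 26 > Social/second 24 > Display/first 21 > Email/first 18 > Email/second 17 > Print/second 8 > Display/second 3 > Native/second 2.
Print first at 29: fill all 20 — 105 left.
Social first at 28: fill all 50 — 55 left.
Native first at 26: fill all 25 — 30 left.
30 remain; put them into Social second at 24.
Total = 29×20 + 28×50 + 26×25 + 24×30 = 3350.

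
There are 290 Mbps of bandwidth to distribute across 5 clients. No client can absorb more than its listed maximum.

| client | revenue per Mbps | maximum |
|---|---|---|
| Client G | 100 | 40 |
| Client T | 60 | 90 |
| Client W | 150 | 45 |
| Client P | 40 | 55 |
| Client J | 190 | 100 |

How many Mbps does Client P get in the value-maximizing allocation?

Order the clients by revenue per Mbps: Client J 190 > Client W 150 > Client G 100 > Client T 60 > Client P 40.
Client J takes 100 to reach its cap of 100 — 190 left.
Client W takes 45 to reach its cap of 45 — 145 left.
Give Client G 40 to hit its cap of 40 — 105 left.
Client T: +90 to 90 (cap) — 15 left.
Client P: +15 (room for 55) → 15. Pool exhausted.

15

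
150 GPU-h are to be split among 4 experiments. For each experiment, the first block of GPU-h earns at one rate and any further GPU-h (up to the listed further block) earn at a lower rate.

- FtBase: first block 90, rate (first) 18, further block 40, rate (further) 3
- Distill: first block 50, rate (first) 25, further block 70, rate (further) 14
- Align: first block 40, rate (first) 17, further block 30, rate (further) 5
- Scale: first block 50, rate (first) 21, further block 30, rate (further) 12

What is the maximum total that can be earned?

3200

Treat each block as its own option and order by rate: Distill/first 25 > Scale/first 21 > FtBase/first 18 > Align/first 17 > Distill/second 14 > Scale/second 12 > Align/second 5 > FtBase/second 3.
Distill/first (25): +50 — 100 left.
Scale first at 21: fill all 50 — 50 left.
50 remain; put them into FtBase first at 18.
Total = 25×50 + 21×50 + 18×50 = 3200.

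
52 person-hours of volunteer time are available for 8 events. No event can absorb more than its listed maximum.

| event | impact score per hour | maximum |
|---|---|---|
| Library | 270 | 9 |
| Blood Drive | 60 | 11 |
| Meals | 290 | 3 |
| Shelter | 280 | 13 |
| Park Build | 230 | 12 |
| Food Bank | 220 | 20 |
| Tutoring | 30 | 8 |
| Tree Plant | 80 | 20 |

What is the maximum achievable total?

Highest impact score per hour first: Meals 290 > Shelter 280 > Library 270 > Park Build 230 > Food Bank 220 > Tree Plant 80 > Blood Drive 60 > Tutoring 30.
Meals takes 3 to reach its cap of 3 ; 49 left.
Shelter takes 13 to reach its cap of 13 ; 36 left.
Give Library 9 to hit its cap of 9 ; 27 left.
Give Park Build 12 to hit its cap of 12 ; 15 left.
Food Bank: +15 (room for 20) → 15. Pool exhausted.
Total = 270×9 + 290×3 + 280×13 + 230×12 + 220×15 = 13000.

13000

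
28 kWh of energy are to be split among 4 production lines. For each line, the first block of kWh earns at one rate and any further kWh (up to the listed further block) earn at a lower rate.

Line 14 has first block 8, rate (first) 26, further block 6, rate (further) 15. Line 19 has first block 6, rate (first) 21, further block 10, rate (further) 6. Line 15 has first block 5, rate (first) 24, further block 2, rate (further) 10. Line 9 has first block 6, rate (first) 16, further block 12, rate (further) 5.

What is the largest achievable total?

Rank every tier by rate: Line 14/T1 26 > Line 15/T1 24 > Line 19/T1 21 > Line 9/T1 16 > Line 14/T2 15 > Line 15/T2 10 > Line 19/T2 6 > Line 9/T2 5.
Fill Line 14 T1 block (8 at 26) — 20 left.
Line 15 T1 at 24: fill all 5 — 15 left.
Fill Line 19 T1 block (6 at 21) — 9 left.
Line 9 T1 at 16: fill all 6 — 3 left.
Line 14 T2 at 15: only 3 left, fill 3.
Total = 26×8 + 24×5 + 21×6 + 16×6 + 15×3 = 595.

595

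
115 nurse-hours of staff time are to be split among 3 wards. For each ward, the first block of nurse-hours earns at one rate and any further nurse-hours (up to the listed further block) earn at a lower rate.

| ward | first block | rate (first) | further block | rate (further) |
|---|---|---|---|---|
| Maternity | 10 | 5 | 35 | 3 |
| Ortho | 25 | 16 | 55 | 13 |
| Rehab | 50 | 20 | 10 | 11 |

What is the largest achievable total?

1920

Treat each block as its own option and order by rate: Rehab/first 20 > Ortho/first 16 > Ortho/second 13 > Rehab/second 11 > Maternity/first 5 > Maternity/second 3.
Rehab first at 20: fill all 50 → 65 left.
Ortho/first (16): +25 → 40 left.
Ortho/second: +40 of 55 at 13; pool empty.
Total = 20×50 + 16×25 + 13×40 = 1920.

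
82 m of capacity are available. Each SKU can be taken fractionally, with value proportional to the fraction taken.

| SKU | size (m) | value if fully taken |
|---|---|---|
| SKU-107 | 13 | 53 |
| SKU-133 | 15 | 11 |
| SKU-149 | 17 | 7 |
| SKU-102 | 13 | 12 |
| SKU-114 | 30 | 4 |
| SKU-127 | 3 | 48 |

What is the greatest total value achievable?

Best value per unit of size first: SKU-127 48/3≈16, SKU-107 53/13≈4.08, SKU-102 12/13≈0.923, SKU-133 11/15≈0.733, SKU-149 7/17≈0.412, SKU-114 4/30≈0.133.
SKU-127: take in full, 3 m for value 48 → 79 left.
SKU-107: take in full, 13 m for value 53 → 66 left.
All 13 m of SKU-102 fit (value 12) → 53 remain.
All 15 m of SKU-133 fit (value 11) → 38 remain.
SKU-149: take in full, 17 m for value 7 → 21 left.
21 m left: a 21/30 share of SKU-114 gives 4×21/30 = 2.8.
Total value = 133.8.

133.8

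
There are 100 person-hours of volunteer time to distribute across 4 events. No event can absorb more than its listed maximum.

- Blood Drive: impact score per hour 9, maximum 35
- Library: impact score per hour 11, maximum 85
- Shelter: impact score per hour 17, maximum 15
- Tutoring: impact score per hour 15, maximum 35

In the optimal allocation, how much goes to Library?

Rank by impact score per hour: Shelter 17 > Tutoring 15 > Library 11 > Blood Drive 9.
Give Shelter 15 to hit its cap of 15 ; 85 left.
Tutoring: +35 to 35 (cap) ; 50 left.
Library: +50 (room for 85) → 50. Pool exhausted.

50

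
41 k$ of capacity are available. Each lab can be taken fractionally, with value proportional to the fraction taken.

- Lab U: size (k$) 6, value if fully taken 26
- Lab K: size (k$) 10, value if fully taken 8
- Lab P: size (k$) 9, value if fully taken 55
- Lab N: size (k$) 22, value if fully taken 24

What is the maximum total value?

Sort by value density: Lab P 55/9≈6.11, Lab U 26/6≈4.33, Lab N 24/22≈1.09, Lab K 8/10≈0.8.
Take all of Lab P (9 k$, value 55) → 32 k$ left.
Lab U: take in full, 6 k$ for value 26 → 26 left.
All 22 k$ of Lab N fit (value 24) → 4 remain.
Fill the last 4 k$ with part of Lab K: 4/10 of it earns 3.2.
Total value = 108.2.

108.2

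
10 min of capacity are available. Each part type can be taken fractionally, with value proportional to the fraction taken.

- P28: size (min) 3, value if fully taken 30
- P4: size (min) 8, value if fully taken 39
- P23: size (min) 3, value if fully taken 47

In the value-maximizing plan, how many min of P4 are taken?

Best value per unit of size first: P23 47/3≈15.7, P28 30/3≈10, P4 39/8≈4.88.
All 3 min of P23 fit (value 47) — 7 remain.
All 3 min of P28 fit (value 30) — 4 remain.
Fill the last 4 min with part of P4: 4/8 of it earns 19.5.

4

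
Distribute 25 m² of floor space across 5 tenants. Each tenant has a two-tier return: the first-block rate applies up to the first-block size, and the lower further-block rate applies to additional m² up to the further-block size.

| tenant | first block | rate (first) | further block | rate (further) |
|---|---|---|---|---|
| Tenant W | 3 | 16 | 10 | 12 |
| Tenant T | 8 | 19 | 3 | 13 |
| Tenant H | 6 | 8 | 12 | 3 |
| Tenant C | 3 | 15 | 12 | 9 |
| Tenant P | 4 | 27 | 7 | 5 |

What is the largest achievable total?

Order all 10 blocks by rate: Tenant P/first 27 > Tenant T/first 19 > Tenant W/first 16 > Tenant C/first 15 > Tenant T/second 13 > Tenant W/second 12 > Tenant C/second 9 > Tenant H/first 8 > Tenant P/second 5 > Tenant H/second 3.
Fill Tenant P first block (4 at 27) → 21 left.
Tenant T/first (19): +8 → 13 left.
Tenant W/first (16): +3 → 10 left.
Fill Tenant C first block (3 at 15) → 7 left.
Tenant T second at 13: fill all 3 → 4 left.
Tenant W/second: +4 of 10 at 12; pool empty.
Total = 27×4 + 19×8 + 16×3 + 15×3 + 13×3 + 12×4 = 440.

440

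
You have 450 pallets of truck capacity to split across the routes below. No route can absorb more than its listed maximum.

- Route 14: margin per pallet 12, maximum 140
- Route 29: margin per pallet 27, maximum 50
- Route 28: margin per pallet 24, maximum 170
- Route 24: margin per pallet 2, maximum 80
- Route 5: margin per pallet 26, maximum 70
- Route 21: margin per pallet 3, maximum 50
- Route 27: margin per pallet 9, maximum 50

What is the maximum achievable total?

Highest margin per pallet first: Route 29 27 > Route 5 26 > Route 28 24 > Route 14 12 > Route 27 9 > Route 21 3 > Route 24 2.
Route 29: +50 to 50 (cap) — 400 left.
Route 5 takes 70 to reach its cap of 70 — 330 left.
Route 28 takes 170 to reach its cap of 170 — 160 left.
Give Route 14 140 to hit its cap of 140 — 20 left.
Route 27 has room for 50 but only 20 remain, so it gets 20.
Total = 12×140 + 27×50 + 24×170 + 26×70 + 9×20 = 9110.

9110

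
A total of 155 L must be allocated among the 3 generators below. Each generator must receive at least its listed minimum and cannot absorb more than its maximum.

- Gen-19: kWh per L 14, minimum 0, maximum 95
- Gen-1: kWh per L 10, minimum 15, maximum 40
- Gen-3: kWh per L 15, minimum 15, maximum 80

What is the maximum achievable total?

2190

Meeting every minimum uses 0+15+15 = 30 L, leaving 125.
Rank by kWh per L: Gen-3 15 > Gen-19 14 > Gen-1 10.
Gen-3: +65 to 80 (cap) ; 60 left.
Gen-19: +60 (room for 95) → 60. Pool exhausted.
Total = 14×60 + 10×15 + 15×80 = 2190.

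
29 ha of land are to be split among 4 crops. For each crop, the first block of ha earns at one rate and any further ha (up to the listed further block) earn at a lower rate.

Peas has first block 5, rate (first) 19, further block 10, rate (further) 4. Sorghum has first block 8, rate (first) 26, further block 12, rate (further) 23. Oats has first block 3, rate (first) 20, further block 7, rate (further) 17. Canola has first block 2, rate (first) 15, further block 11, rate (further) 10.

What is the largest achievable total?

Treat each block as its own option and order by rate: Sorghum/first 26 > Sorghum/second 23 > Oats/first 20 > Peas/first 19 > Oats/second 17 > Canola/first 15 > Canola/second 10 > Peas/second 4.
Sorghum first at 26: fill all 8 → 21 left.
Fill Sorghum second block (12 at 23) → 9 left.
Fill Oats first block (3 at 20) → 6 left.
Peas/first (19): +5 → 1 left.
1 remain; put them into Oats second at 17.
Total = 26×8 + 23×12 + 20×3 + 19×5 + 17×1 = 656.

656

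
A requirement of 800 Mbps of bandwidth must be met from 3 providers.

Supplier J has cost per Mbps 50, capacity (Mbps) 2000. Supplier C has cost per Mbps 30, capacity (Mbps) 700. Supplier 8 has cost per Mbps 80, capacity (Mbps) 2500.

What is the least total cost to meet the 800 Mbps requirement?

26000

Cheapest first:
Supplier C (30): use full 700 ; 100 Mbps to go.
Supplier J at 50: take 100 of its 2000 ; requirement met.
Supplier 8: unused.
Cost = 700×30 + 100×50 = 26000.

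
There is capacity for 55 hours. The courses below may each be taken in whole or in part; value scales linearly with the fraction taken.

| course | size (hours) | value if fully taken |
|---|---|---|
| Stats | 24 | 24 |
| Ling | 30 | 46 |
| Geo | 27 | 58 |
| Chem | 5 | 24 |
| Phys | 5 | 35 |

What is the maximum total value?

Rank by value-to-size ratio: Phys 35/5≈7, Chem 24/5≈4.8, Geo 58/27≈2.15, Ling 46/30≈1.53, Stats 24/24≈1.
Phys: take in full, 5 hours for value 35 → 50 left.
Chem: take in full, 5 hours for value 24 → 45 left.
Take all of Geo (27 hours, value 58) → 18 hours left.
18 hours left: a 18/30 share of Ling gives 46×18/30 = 27.6.
Total value = 144.6.

144.6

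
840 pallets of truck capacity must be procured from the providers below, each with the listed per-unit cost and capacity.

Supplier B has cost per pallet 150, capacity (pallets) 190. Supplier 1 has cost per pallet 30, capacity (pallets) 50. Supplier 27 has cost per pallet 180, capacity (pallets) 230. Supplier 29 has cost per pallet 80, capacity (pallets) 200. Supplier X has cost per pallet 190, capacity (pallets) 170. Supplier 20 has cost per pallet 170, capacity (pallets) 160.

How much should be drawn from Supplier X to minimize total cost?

10

Fill from the cheapest provider first.
Supplier 1 (30): use full 50 — 790 pallets to go.
Supplier 29 (80): use full 200 — 590 pallets to go.
Supplier B at 150: take all 190 pallets — 400 still needed.
Supplier 20 (170): use full 160 — 240 pallets to go.
Take 230 from Supplier 27 at 180 — need 10 more.
Take 10 from Supplier X at 190 to finish.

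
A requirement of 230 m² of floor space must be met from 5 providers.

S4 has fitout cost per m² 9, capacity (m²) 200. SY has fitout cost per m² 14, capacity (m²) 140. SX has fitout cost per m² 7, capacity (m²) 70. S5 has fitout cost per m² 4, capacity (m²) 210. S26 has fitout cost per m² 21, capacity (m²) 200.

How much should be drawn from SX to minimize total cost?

20

Cheapest first:
S5 (4): use full 210 — 20 m² to go.
Take 20 from SX at 7 to finish.
S4, SY, S26: unused.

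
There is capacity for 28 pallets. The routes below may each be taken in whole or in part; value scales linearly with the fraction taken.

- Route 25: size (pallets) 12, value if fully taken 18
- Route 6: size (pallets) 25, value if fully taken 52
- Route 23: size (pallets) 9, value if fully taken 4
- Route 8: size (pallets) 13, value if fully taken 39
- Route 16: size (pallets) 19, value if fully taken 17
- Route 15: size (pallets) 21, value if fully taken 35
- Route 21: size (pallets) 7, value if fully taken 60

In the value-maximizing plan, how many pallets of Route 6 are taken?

8

Sort by value density: Route 21 60/7≈8.57, Route 8 39/13≈3, Route 6 52/25≈2.08, Route 15 35/21≈1.67, Route 25 18/12≈1.5, Route 16 17/19≈0.895, Route 23 4/9≈0.444.
Route 21: take in full, 7 pallets for value 60 — 21 left.
All 13 pallets of Route 8 fit (value 39) — 8 remain.
8 pallets left: a 8/25 share of Route 6 gives 52×8/25 = 16.64.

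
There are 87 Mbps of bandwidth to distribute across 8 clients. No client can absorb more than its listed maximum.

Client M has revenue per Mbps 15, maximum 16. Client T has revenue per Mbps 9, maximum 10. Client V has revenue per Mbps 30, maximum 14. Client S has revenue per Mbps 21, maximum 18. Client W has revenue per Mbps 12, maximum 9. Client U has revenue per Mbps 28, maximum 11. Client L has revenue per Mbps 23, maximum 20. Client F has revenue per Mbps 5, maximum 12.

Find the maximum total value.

Order the clients by revenue per Mbps: Client V 30 > Client U 28 > Client L 23 > Client S 21 > Client M 15 > Client W 12 > Client T 9 > Client F 5.
Client V: +14 to 14 (cap) — 73 left.
Give Client U 11 to hit its cap of 11 — 62 left.
Client L: +20 to 20 (cap) — 42 left.
Give Client S 18 to hit its cap of 18 — 24 left.
Client M: +16 to 16 (cap) — 8 left.
Client W has room for 9 but only 8 remain, so it gets 8.
Total = 15×16 + 30×14 + 21×18 + 12×8 + 28×11 + 23×20 = 1902.

1902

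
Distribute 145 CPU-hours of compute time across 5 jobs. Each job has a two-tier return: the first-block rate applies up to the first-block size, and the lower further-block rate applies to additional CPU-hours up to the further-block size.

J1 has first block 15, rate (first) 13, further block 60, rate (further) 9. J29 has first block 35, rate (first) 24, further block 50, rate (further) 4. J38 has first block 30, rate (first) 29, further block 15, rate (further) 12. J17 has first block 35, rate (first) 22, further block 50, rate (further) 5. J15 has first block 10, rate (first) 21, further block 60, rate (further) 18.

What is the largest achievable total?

3320

Treat each block as its own option and order by rate: J38/tier1 29 > J29/tier1 24 > J17/tier1 22 > J15/tier1 21 > J15/tier2 18 > J1/tier1 13 > J38/tier2 12 > J1/tier2 9 > J17/tier2 5 > J29/tier2 4.
J38 tier1 at 29: fill all 30 ; 115 left.
J29 tier1 at 24: fill all 35 ; 80 left.
J17 tier1 at 22: fill all 35 ; 45 left.
Fill J15 tier1 block (10 at 21) ; 35 left.
35 remain; put them into J15 tier2 at 18.
Total = 29×30 + 24×35 + 22×35 + 21×10 + 18×35 = 3320.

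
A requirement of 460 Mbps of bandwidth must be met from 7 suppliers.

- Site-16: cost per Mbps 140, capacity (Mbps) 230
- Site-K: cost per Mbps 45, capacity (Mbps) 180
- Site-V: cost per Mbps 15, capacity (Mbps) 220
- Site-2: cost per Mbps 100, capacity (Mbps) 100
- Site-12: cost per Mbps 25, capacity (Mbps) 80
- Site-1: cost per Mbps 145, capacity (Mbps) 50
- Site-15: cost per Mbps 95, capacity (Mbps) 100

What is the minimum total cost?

Use suppliers in increasing cost order.
Site-V at 15: take all 220 Mbps ; 240 still needed.
Site-12 at 25: take all 80 Mbps ; 160 still needed.
Site-K at 45: take 160 of its 180 ; requirement met.
Site-15, Site-2, Site-16, Site-1: unused.
Cost = 220×15 + 80×25 + 160×45 = 12500.

12500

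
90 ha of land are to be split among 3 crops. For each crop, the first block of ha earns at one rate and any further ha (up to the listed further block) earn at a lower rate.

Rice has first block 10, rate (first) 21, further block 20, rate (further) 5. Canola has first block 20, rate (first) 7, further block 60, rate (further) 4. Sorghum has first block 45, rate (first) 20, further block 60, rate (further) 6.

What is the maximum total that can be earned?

1340

Rank every tier by rate: Rice/T1 21 > Sorghum/T1 20 > Canola/T1 7 > Sorghum/T2 6 > Rice/T2 5 > Canola/T2 4.
Fill Rice T1 block (10 at 21) → 80 left.
Sorghum T1 at 20: fill all 45 → 35 left.
Canola T1 at 7: fill all 20 → 15 left.
Sorghum T2 at 6: only 15 left, fill 15.
Total = 21×10 + 20×45 + 7×20 + 6×15 = 1340.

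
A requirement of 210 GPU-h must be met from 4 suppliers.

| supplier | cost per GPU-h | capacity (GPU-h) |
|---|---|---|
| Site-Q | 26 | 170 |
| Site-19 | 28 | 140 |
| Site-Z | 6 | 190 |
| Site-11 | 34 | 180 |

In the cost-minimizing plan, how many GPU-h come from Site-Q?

Use suppliers in increasing cost order.
Site-Z at 6: take all 190 GPU-h — 20 still needed.
Site-Q at 26: take 20 of its 170 — requirement met.
Site-19, Site-11: unused.

20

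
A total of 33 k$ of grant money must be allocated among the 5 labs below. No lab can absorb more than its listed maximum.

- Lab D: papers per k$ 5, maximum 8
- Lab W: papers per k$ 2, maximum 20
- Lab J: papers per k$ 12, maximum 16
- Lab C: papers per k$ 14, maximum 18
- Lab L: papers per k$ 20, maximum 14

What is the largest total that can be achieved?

Rank by papers per k$: Lab L 20 > Lab C 14 > Lab J 12 > Lab D 5 > Lab W 2.
Lab L: +14 to 14 (cap) → 19 left.
Lab C: +18 to 18 (cap) → 1 left.
Only 1 left; Lab J takes them to reach 1.
Total = 12×1 + 14×18 + 20×14 = 544.

544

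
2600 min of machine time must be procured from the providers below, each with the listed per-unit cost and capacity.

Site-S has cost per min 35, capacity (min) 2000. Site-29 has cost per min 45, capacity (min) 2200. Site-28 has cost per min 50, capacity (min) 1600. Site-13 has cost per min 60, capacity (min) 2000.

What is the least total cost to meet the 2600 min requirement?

Cheapest first:
Site-S at 35: take all 2000 min — 600 still needed.
Take 600 from Site-29 at 45 to finish.
Site-28, Site-13: unused.
Cost = 2000×35 + 600×45 = 97000.

97000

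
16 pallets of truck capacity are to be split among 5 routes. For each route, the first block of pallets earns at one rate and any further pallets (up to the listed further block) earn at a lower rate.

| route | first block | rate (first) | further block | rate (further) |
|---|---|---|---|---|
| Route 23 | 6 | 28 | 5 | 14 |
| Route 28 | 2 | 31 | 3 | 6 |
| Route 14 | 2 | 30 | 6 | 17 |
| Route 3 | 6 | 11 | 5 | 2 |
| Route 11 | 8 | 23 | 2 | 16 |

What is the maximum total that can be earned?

428

Order all 10 blocks by rate: Route 28/first 31 > Route 14/first 30 > Route 23/first 28 > Route 11/first 23 > Route 14/second 17 > Route 11/second 16 > Route 23/second 14 > Route 3/first 11 > Route 28/second 6 > Route 3/second 2.
Route 28/first (31): +2 ; 14 left.
Route 14 first at 30: fill all 2 ; 12 left.
Route 23 first at 28: fill all 6 ; 6 left.
6 remain; put them into Route 11 first at 23.
Total = 31×2 + 30×2 + 28×6 + 23×6 = 428.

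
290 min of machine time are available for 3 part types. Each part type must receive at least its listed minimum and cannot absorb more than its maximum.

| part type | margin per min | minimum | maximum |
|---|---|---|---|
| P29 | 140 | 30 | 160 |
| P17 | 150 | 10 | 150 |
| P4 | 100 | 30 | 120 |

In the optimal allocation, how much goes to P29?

110

Meeting every minimum uses 30+10+30 = 70 min, leaving 220.
Order the part types by margin per min: P17 150 > P29 140 > P4 100.
Give P17 140 more to hit its cap of 150 ; 80 left.
P29 has room for 130 more but only 80 remain, so it gets 110.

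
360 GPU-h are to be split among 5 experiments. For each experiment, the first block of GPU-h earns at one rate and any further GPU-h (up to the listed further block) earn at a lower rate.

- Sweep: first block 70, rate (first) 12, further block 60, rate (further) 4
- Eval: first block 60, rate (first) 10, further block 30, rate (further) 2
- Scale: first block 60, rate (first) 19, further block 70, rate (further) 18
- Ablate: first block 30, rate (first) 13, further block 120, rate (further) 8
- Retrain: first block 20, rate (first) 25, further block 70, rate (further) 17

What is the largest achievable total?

Order all 10 blocks by rate: Retrain/T1 25 > Scale/T1 19 > Scale/T2 18 > Retrain/T2 17 > Ablate/T1 13 > Sweep/T1 12 > Eval/T1 10 > Ablate/T2 8 > Sweep/T2 4 > Eval/T2 2.
Retrain T1 at 25: fill all 20 — 340 left.
Scale/T1 (19): +60 — 280 left.
Scale/T2 (18): +70 — 210 left.
Retrain T2 at 17: fill all 70 — 140 left.
Fill Ablate T1 block (30 at 13) — 110 left.
Sweep T1 at 12: fill all 70 — 40 left.
40 remain; put them into Eval T1 at 10.
Total = 25×20 + 19×60 + 18×70 + 17×70 + 13×30 + 12×70 + 10×40 = 5720.

5720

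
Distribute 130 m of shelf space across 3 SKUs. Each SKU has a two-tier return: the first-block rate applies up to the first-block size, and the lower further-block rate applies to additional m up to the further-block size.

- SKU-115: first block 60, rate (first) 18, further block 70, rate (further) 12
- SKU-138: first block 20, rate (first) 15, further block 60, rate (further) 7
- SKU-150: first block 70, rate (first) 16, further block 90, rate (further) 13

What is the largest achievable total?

Treat each block as its own option and order by rate: SKU-115/tier1 18 > SKU-150/tier1 16 > SKU-138/tier1 15 > SKU-150/tier2 13 > SKU-115/tier2 12 > SKU-138/tier2 7.
Fill SKU-115 tier1 block (60 at 18) → 70 left.
SKU-150/tier1 (16): +70 → 0 left.
Total = 18×60 + 16×70 = 2200.

2200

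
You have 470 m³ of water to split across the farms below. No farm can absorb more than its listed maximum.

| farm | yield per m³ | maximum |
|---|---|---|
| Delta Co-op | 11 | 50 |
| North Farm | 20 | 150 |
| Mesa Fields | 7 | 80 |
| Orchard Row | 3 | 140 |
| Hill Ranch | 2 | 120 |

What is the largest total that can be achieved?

Rank by yield per m³: North Farm 20 > Delta Co-op 11 > Mesa Fields 7 > Orchard Row 3 > Hill Ranch 2.
Give North Farm 150 to hit its cap of 150 → 320 left.
Delta Co-op: +50 to 50 (cap) → 270 left.
Mesa Fields: +80 to 80 (cap) → 190 left.
Orchard Row takes 140 to reach its cap of 140 → 50 left.
Only 50 left; Hill Ranch takes them to reach 50.
Total = 11×50 + 20×150 + 7×80 + 3×140 + 2×50 = 4630.

4630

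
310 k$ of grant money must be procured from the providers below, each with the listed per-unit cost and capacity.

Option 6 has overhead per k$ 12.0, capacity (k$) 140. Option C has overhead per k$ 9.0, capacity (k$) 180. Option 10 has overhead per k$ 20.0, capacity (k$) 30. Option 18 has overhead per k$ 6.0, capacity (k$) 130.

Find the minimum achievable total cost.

2400

Cheapest first:
Take 130 from Option 18 at 6.0 ; need 180 more.
Option C (9.0): use full 180 ; 0 k$ to go.
Option 6, Option 10: unused.
Cost = 130×6.0 + 180×9.0 = 2400.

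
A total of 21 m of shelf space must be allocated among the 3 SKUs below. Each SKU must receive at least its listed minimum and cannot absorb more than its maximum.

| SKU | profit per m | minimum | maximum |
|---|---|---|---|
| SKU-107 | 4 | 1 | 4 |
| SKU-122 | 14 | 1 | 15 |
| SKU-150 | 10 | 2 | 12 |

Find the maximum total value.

Meeting every minimum uses 1+1+2 = 4 m, leaving 17.
Highest profit per m first: SKU-122 14 > SKU-150 10 > SKU-107 4.
Give SKU-122 14 more to hit its cap of 15 — 3 left.
SKU-150: +3 (room for 10) → 5. Pool exhausted.
Total = 4×1 + 14×15 + 10×5 = 264.

264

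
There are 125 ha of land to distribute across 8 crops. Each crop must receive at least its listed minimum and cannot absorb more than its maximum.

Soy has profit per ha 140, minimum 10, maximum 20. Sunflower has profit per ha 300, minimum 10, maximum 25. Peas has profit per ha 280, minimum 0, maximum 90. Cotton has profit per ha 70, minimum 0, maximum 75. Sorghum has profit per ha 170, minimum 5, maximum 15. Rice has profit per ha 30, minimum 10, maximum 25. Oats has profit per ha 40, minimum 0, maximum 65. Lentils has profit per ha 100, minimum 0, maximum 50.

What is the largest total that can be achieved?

31050

Meeting every minimum uses 10+10+0+0+5+10+0+0 = 35 ha, leaving 90.
Highest profit per ha first: Sunflower 300 > Peas 280 > Sorghum 170 > Soy 140 > Lentils 100 > Cotton 70 > Oats 40 > Rice 30.
Give Sunflower 15 more to hit its cap of 25 ; 75 left.
Peas: +75 (room for 90) → 75. Pool exhausted.
Total = 140×10 + 300×25 + 280×75 + 170×5 + 30×10 = 31050.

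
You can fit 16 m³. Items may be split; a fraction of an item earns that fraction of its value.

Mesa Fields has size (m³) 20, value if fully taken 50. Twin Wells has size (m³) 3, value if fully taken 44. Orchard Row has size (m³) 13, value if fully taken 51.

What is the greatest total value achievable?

Rank by value-to-size ratio: Twin Wells 44/3≈14.7, Orchard Row 51/13≈3.92, Mesa Fields 50/20≈2.5.
Take all of Twin Wells (3 m³, value 44) ; 13 m³ left.
Orchard Row: take in full, 13 m³ for value 51 ; 0 left.
Total value = 95.

95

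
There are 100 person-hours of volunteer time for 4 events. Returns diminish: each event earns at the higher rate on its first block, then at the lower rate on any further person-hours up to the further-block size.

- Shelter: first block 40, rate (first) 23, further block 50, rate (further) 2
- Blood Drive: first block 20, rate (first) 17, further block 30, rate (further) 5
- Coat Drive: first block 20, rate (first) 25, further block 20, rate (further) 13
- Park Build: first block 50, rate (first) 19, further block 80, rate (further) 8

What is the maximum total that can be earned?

2180

Rank every tier by rate: Coat Drive/tier1 25 > Shelter/tier1 23 > Park Build/tier1 19 > Blood Drive/tier1 17 > Coat Drive/tier2 13 > Park Build/tier2 8 > Blood Drive/tier2 5 > Shelter/tier2 2.
Coat Drive tier1 at 25: fill all 20 ; 80 left.
Shelter tier1 at 23: fill all 40 ; 40 left.
Park Build/tier1: +40 of 50 at 19; pool empty.
Total = 25×20 + 23×40 + 19×40 = 2180.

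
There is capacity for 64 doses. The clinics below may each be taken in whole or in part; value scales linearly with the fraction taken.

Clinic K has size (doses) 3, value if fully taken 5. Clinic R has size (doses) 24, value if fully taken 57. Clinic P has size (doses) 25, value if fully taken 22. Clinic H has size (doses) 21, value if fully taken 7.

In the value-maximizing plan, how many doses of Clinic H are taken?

Best value per unit of size first: Clinic R 57/24≈2.38, Clinic K 5/3≈1.67, Clinic P 22/25≈0.88, Clinic H 7/21≈0.333.
Clinic R: take in full, 24 doses for value 57 — 40 left.
Clinic K: take in full, 3 doses for value 5 — 37 left.
Take all of Clinic P (25 doses, value 22) — 12 doses left.
12 doses left: a 12/21 share of Clinic H gives 7×12/21 = 4.

12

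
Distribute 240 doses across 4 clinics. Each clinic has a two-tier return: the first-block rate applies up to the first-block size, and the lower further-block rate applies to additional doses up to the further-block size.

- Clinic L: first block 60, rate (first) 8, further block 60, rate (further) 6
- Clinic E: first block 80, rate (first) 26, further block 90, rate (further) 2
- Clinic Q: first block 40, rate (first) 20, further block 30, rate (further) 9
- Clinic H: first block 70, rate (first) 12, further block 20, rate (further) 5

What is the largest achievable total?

4150

Rank every tier by rate: Clinic E/T1 26 > Clinic Q/T1 20 > Clinic H/T1 12 > Clinic Q/T2 9 > Clinic L/T1 8 > Clinic L/T2 6 > Clinic H/T2 5 > Clinic E/T2 2.
Fill Clinic E T1 block (80 at 26) → 160 left.
Clinic Q T1 at 20: fill all 40 → 120 left.
Clinic H/T1 (12): +70 → 50 left.
Clinic Q T2 at 9: fill all 30 → 20 left.
Clinic L T1 at 8: only 20 left, fill 20.
Total = 26×80 + 20×40 + 12×70 + 9×30 + 8×20 = 4150.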